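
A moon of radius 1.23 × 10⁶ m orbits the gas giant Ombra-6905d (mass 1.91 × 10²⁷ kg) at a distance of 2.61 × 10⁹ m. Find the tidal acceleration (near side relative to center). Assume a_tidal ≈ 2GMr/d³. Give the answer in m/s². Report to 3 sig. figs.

The tidal stretch is the gradient of GM/d² times the body's extent r, hence the 1/d³ dependence.
Δa = 2GMr/d³
   = 2 × (6.674 × 10⁻¹¹) × (1.91 × 10²⁷) × (1.23 × 10⁶) / (2.61 × 10⁹)³
   = 1.76 × 10⁻⁵ m/s²

1.76 × 10⁻⁵ m/s²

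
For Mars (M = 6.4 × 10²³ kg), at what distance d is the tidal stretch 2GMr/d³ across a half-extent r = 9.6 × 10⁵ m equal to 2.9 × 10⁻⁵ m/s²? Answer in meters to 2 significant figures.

1.4 × 10⁸ m

2GMr/d³ = a_tidal  ⇒  d = (2GMr / a_tidal)^(1/3)
d = (2 × 6.674×10⁻¹¹ × (6.4 × 10²³) × (9.6 × 10⁵) / (2.9 × 10⁻⁵))^(1/3)
  = 1.4 × 10⁸ m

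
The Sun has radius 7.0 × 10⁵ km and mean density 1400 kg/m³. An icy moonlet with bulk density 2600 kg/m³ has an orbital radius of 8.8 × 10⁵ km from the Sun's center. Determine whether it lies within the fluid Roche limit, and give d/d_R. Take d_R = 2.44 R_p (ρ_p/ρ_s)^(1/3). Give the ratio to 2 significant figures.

d_R = 2.44 × (7.0 × 10⁵ km) × (1400/2600)^(1/3) = 1.390 × 10⁶ km
d/d_R = (8.8 × 10⁵) / (1.390 × 10⁶) = 0.63
Since d/d_R < 1, the body is inside the Roche limit.

inside; d/d_R ≈ 0.63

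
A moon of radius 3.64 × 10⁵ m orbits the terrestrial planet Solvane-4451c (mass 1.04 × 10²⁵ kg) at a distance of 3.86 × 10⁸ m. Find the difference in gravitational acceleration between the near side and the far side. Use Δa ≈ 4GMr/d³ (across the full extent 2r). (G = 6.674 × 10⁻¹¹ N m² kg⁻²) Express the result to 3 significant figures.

1.76 × 10⁻⁵ m/s²

Differencing GM/(d−r)² and GM/(d+r)² to first order in r/d gives 4GMr/d³.
a_tidal = 4GMr/d³
        = 4 × (6.674 × 10⁻¹¹) × (1.04 × 10²⁵) × (3.64 × 10⁵) / (3.86 × 10⁸)³
        = 1.76 × 10⁻⁵ m/s²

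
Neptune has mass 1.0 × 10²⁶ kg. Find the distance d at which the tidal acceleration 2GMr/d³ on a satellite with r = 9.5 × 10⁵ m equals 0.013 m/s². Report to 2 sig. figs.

9.9 × 10⁷ m

2GMr/d³ = a_tidal  ⇒  d = (2GMr / a_tidal)^(1/3)
d = (2 × 6.674×10⁻¹¹ × (1.0 × 10²⁶) × (9.5 × 10⁵) / (0.013))^(1/3)
  = 9.9 × 10⁷ m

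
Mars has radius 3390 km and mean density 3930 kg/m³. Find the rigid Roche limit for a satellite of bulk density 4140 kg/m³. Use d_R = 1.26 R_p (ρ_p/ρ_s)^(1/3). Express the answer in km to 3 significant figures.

d_R = 1.26 × 3390 km × (3930/4140)^(1/3)
    = 4200 km

4200 km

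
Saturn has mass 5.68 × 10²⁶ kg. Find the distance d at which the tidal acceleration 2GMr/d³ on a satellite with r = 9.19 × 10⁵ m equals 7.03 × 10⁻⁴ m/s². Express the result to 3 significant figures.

4.63 × 10⁸ m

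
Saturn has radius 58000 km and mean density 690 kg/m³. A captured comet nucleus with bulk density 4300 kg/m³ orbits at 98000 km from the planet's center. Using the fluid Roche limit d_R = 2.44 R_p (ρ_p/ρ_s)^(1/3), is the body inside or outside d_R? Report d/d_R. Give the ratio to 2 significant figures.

d_R = 2.44 × (58000 km) × (690/4300)^(1/3) = 76900 km
d/d_R = (98000) / (76900) = 1.3
Since d/d_R > 1, the body is outside the Roche limit.

outside; d/d_R ≈ 1.3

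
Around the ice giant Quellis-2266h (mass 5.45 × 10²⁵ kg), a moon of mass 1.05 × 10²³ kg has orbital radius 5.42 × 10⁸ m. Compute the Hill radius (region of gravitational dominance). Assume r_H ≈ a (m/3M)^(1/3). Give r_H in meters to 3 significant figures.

4.68 × 10⁷ m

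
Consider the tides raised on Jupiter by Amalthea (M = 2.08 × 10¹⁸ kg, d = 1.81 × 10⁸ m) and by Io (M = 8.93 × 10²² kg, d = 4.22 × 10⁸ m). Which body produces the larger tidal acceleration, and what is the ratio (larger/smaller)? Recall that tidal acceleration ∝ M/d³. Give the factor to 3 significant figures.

Io, by a factor of ≈ 3390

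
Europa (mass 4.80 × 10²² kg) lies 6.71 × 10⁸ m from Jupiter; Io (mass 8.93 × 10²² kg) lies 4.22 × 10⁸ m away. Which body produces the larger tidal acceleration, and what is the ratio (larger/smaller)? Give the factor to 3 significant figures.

Tidal stretch scales as M/d³; compute that for each body.
Europa: (4.80 × 10²²) / (6.71 × 10⁸)³ = 1.589 × 10⁻⁴
Io: (8.93 × 10²²) / (4.22 × 10⁸)³ = 1.188 × 10⁻³
Ratio (larger/smaller) = 7.48

Io, by a factor of ≈ 7.48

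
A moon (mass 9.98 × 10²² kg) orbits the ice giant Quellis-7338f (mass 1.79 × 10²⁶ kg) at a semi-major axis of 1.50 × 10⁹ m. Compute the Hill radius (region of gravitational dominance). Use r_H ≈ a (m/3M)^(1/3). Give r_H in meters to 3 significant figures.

r_H ≈ a (m/3M)^(1/3)
    = (1.50 × 10⁹) × (9.98 × 10²² / (3 × 1.79 × 10²⁶))^(1/3)
    = 8.56 × 10⁷ m

8.56 × 10⁷ m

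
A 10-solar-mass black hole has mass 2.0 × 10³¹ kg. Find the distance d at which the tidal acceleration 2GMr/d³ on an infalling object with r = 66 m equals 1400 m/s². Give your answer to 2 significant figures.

5.0 × 10⁶ m

2GMr/d³ = a_tidal  ⇒  d = (2GMr / a_tidal)^(1/3)
d = (2 × 6.674×10⁻¹¹ × (2.0 × 10³¹) × (66) / (1400))^(1/3)
  = 5.0 × 10⁶ m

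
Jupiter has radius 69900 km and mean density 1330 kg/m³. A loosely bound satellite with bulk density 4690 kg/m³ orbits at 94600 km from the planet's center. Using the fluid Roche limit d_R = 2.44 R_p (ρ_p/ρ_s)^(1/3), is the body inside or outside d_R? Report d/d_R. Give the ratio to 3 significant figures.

d_R = 2.44 × (69900 km) × (1330/4690)^(1/3) = 1.121 × 10⁵ km
d/d_R = (94600) / (1.121 × 10⁵) = 0.844
Since d/d_R < 1, the body is inside the Roche limit.

inside; d/d_R ≈ 0.844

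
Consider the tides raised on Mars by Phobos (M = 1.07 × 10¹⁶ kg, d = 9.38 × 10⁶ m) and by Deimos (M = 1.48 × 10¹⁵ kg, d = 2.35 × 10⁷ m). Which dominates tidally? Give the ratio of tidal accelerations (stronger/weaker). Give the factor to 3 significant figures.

The tide-raising term goes as M/d³ (the gradient of a 1/d² field).
Phobos: (1.07 × 10¹⁶) / (9.38 × 10⁶)³ = 1.297 × 10⁻⁵
Deimos: (1.48 × 10¹⁵) / (2.35 × 10⁷)³ = 1.140 × 10⁻⁷
Ratio (larger/smaller) = 114

Phobos, by a factor of ≈ 114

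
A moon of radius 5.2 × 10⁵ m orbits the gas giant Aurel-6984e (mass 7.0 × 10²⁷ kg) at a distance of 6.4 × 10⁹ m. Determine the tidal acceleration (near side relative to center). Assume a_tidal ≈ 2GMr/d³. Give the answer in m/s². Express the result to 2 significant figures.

1.9 × 10⁻⁶ m/s²

Δg = 2GMr/d³
   = 2 × (6.674 × 10⁻¹¹) × (7.0 × 10²⁷) × (5.2 × 10⁵) / (6.4 × 10⁹)³
   = 1.9 × 10⁻⁶ m/s²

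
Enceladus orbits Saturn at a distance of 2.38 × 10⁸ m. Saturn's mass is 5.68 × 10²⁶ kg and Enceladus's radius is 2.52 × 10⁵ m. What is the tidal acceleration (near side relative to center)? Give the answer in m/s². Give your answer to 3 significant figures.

1.42 × 10⁻³ m/s²

Δg = 2GMr/d³
   = 2 × (6.674 × 10⁻¹¹) × (5.68 × 10²⁶) × (2.52 × 10⁵) / (2.38 × 10⁸)³
   = 1.42 × 10⁻³ m/s²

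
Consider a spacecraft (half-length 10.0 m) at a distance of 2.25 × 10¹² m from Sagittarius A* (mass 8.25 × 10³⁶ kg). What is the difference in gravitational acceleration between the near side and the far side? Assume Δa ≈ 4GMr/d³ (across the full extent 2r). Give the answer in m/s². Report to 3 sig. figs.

1.93 × 10⁻⁹ m/s²

Δa = 4GMr/d³
   = 4 × (6.674 × 10⁻¹¹) × (8.25 × 10³⁶) × (10.0) / (2.25 × 10¹²)³
   = 1.93 × 10⁻⁹ m/s²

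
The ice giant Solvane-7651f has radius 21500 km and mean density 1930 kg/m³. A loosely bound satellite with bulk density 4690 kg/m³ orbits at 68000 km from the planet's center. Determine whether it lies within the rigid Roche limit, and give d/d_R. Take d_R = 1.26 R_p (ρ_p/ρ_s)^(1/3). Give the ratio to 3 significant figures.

outside; d/d_R ≈ 3.37

d_R = 1.26 × (21500 km) × (1930/4690)^(1/3) = 20150 km
d/d_R = (68000) / (20150) = 3.37
Since d/d_R > 1, the body is outside the Roche limit.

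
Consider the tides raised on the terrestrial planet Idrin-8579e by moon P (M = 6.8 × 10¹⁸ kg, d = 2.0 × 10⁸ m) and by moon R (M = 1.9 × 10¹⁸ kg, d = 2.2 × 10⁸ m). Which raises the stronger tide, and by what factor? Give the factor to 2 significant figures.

Moon P, by a factor of ≈ 4.8

Tidal acceleration ∝ M/d³, so compare M/d³ for each.
Moon P: (6.8 × 10¹⁸) / (2.0 × 10⁸)³ = 8.500 × 10⁻⁷
Moon R: (1.9 × 10¹⁸) / (2.2 × 10⁸)³ = 1.784 × 10⁻⁷
Ratio (larger/smaller) = 4.8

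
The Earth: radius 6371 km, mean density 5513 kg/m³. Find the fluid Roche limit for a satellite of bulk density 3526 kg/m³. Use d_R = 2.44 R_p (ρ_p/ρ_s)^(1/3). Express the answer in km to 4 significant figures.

18040 km

d_R = 2.44 × 6371 km × (5513/3526)^(1/3)
    = 18040 km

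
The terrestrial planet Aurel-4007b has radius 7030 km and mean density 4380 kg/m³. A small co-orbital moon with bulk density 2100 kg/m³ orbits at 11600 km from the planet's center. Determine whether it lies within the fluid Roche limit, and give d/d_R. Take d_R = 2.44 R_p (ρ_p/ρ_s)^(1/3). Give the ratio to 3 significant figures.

d_R = 2.44 × (7030 km) × (4380/2100)^(1/3) = 21920 km
d/d_R = (11600) / (21920) = 0.529
Since d/d_R < 1, the body is inside the Roche limit.

inside; d/d_R ≈ 0.529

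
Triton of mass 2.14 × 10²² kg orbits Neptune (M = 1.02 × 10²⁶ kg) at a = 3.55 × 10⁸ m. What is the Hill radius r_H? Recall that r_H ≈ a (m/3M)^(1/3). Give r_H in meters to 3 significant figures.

1.46 × 10⁷ m

r_H ≈ a (m/3M)^(1/3)
    = (3.55 × 10⁸) × (2.14 × 10²² / (3 × 1.02 × 10²⁶))^(1/3)
    = 1.46 × 10⁷ m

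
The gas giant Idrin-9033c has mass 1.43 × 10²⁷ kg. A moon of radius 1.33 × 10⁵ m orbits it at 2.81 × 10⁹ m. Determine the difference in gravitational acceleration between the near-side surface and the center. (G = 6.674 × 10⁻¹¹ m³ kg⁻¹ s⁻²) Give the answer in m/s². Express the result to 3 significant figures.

1.14 × 10⁻⁶ m/s²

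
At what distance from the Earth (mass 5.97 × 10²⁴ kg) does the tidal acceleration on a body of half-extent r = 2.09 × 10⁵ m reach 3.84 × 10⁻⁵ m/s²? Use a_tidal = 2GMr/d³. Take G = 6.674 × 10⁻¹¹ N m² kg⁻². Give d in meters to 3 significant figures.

2GMr/d³ = a_tidal  ⇒  d = (2GMr / a_tidal)^(1/3)
d = (2 × 6.674×10⁻¹¹ × (5.97 × 10²⁴) × (2.09 × 10⁵) / (3.84 × 10⁻⁵))^(1/3)
  = 1.63 × 10⁸ m

1.63 × 10⁸ m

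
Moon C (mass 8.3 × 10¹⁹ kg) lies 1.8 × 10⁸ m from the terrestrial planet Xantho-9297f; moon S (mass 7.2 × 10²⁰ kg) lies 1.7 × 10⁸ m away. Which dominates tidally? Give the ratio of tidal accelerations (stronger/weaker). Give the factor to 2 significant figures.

Moon S, by a factor of ≈ 10

Compare M/d³ for the two perturbers:
Moon C: (8.3 × 10¹⁹) / (1.8 × 10⁸)³ = 1.423 × 10⁻⁵
Moon S: (7.2 × 10²⁰) / (1.7 × 10⁸)³ = 1.465 × 10⁻⁴
Ratio (larger/smaller) = 10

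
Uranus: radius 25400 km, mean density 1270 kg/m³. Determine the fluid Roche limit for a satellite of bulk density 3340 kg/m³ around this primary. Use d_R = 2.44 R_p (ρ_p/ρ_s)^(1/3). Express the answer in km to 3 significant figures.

d_R = 2.44 × 25400 km × (1270/3340)^(1/3)
    = 44900 km

44900 km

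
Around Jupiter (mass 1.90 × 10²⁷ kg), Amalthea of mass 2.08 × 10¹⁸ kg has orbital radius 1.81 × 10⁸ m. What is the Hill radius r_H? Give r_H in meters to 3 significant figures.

r_H ≈ a (m/3M)^(1/3)
    = (1.81 × 10⁸) × (2.08 × 10¹⁸ / (3 × 1.90 × 10²⁷))^(1/3)
    = 1.29 × 10⁵ m

1.29 × 10⁵ m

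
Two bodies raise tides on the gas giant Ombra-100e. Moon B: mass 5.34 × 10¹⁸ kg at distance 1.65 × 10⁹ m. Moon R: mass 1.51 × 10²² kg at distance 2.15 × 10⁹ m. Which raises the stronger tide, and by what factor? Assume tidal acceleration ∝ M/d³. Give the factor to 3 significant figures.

Moon R, by a factor of ≈ 1280

Tidal acceleration ∝ M/d³, so compare M/d³ for each.
Moon B: (5.34 × 10¹⁸) / (1.65 × 10⁹)³ = 1.189 × 10⁻⁹
Moon R: (1.51 × 10²²) / (2.15 × 10⁹)³ = 1.519 × 10⁻⁶
Ratio (larger/smaller) = 1280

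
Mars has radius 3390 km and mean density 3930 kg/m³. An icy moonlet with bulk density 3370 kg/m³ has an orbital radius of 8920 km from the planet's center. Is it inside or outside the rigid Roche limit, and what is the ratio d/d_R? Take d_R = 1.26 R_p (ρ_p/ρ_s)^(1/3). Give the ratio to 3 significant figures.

outside; d/d_R ≈ 1.98

d_R = 1.26 × (3390 km) × (3930/3370)^(1/3) = 4496 km
d/d_R = (8920) / (4496) = 1.98
Since d/d_R > 1, the body is outside the Roche limit.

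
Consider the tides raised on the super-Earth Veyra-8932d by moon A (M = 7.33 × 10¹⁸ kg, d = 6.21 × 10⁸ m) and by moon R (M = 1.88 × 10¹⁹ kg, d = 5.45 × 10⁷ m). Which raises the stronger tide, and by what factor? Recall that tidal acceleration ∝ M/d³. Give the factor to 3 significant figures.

Compare M/d³ for the two perturbers:
Moon A: (7.33 × 10¹⁸) / (6.21 × 10⁸)³ = 3.061 × 10⁻⁸
Moon R: (1.88 × 10¹⁹) / (5.45 × 10⁷)³ = 1.161 × 10⁻⁴
Ratio (larger/smaller) = 3790

Moon R, by a factor of ≈ 3790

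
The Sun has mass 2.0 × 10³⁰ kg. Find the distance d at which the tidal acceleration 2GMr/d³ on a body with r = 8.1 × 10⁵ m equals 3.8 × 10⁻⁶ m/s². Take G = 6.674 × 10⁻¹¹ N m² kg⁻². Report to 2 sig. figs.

2GMr/d³ = a_tidal  ⇒  d = (2GMr / a_tidal)^(1/3)
d = (2 × 6.674×10⁻¹¹ × (2.0 × 10³⁰) × (8.1 × 10⁵) / (3.8 × 10⁻⁶))^(1/3)
  = 3.8 × 10¹⁰ m

3.8 × 10¹⁰ m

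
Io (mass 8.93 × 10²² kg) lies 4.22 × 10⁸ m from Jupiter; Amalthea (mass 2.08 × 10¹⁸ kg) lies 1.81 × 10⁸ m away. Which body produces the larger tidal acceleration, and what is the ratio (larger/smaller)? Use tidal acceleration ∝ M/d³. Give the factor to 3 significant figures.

Io, by a factor of ≈ 3390

Tidal acceleration ∝ M/d³, so compare M/d³ for each.
Io: (8.93 × 10²²) / (4.22 × 10⁸)³ = 1.188 × 10⁻³
Amalthea: (2.08 × 10¹⁸) / (1.81 × 10⁸)³ = 3.508 × 10⁻⁷
Ratio (larger/smaller) = 3390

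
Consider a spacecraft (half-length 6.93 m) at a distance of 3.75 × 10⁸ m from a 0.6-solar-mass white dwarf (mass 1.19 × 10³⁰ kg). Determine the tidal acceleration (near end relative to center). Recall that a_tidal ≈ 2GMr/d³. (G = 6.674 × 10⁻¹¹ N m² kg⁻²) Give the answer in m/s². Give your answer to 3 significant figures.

a_tidal = 2GMr/d³
        = 2 × (6.674 × 10⁻¹¹) × (1.19 × 10³⁰) × (6.93) / (3.75 × 10⁸)³
        = 2.09 × 10⁻⁵ m/s²

2.09 × 10⁻⁵ m/s²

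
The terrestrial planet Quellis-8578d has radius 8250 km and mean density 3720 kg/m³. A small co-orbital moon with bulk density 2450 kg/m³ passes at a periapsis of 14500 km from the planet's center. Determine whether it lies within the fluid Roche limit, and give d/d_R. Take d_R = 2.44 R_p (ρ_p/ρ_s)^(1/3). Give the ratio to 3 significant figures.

inside; d/d_R ≈ 0.627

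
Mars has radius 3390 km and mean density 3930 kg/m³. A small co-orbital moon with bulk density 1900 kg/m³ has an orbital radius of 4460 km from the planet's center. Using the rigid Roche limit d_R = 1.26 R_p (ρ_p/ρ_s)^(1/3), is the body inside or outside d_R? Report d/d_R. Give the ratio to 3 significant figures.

inside; d/d_R ≈ 0.820

d_R = 1.26 × (3390 km) × (3930/1900)^(1/3) = 5442 km
d/d_R = (4460) / (5442) = 0.820
Since d/d_R < 1, the body is inside the Roche limit.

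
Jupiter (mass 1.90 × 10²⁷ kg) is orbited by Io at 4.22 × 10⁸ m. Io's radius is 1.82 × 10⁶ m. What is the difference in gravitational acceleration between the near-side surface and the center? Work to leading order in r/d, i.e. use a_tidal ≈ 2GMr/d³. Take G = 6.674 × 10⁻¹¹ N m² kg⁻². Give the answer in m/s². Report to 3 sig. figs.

6.14 × 10⁻³ m/s²

Since r ≪ d, expand the inverse-square field across one radius to get the leading 2GMr/d³ term.
a_tidal = 2GMr/d³
        = 2 × (6.674 × 10⁻¹¹) × (1.90 × 10²⁷) × (1.82 × 10⁶) / (4.22 × 10⁸)³
        = 6.14 × 10⁻³ m/s²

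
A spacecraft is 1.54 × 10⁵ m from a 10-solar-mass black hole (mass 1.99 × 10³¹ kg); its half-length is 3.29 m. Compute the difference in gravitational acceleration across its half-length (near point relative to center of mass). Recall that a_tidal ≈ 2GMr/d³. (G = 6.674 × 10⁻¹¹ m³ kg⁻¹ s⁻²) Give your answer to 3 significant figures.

2.39 × 10⁶ m/s²

Differencing GM/(d−r)² and GM/d² to first order in r/d gives 2GMr/d³.
a_tidal = 2GMr/d³
        = 2 × (6.674 × 10⁻¹¹) × (1.99 × 10³¹) × (3.29) / (1.54 × 10⁵)³
        = 2.39 × 10⁶ m/s²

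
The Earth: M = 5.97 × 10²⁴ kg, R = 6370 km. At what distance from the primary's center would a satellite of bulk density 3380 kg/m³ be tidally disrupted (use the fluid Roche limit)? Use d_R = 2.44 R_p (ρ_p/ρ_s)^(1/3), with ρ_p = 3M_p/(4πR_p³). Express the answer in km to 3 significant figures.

18300 km

ρ_p = 3M_p/(4πR_p³) = 3 × (5.97 × 10²⁴) / (4π × (6.37 × 10⁶ m)³) = 5510 kg/m³
d_R = 2.44 × 6370 km × (5510/3380)^(1/3)
    = 18300 km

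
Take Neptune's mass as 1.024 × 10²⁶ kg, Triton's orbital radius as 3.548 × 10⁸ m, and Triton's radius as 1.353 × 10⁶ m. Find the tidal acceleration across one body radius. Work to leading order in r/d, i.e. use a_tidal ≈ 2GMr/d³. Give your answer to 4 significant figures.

4.141 × 10⁻⁴ m/s²

Δa = 2GMr/d³
   = 2 × (6.674 × 10⁻¹¹) × (1.024 × 10²⁶) × (1.353 × 10⁶) / (3.548 × 10⁸)³
   = 4.141 × 10⁻⁴ m/s²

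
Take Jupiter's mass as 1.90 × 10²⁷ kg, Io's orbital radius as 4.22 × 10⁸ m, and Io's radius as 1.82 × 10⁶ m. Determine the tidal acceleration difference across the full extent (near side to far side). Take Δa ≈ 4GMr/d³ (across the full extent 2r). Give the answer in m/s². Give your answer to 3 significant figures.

a_tidal = 4GMr/d³
        = 4 × (6.674 × 10⁻¹¹) × (1.90 × 10²⁷) × (1.82 × 10⁶) / (4.22 × 10⁸)³
        = 1.23 × 10⁻² m/s²

1.23 × 10⁻² m/s²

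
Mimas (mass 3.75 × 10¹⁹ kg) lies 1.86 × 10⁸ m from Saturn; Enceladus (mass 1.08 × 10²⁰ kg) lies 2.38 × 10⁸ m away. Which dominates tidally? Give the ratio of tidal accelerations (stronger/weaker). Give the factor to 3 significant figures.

Enceladus, by a factor of ≈ 1.37

Compare M/d³ for the two perturbers:
Mimas: (3.75 × 10¹⁹) / (1.86 × 10⁸)³ = 5.828 × 10⁻⁶
Enceladus: (1.08 × 10²⁰) / (2.38 × 10⁸)³ = 8.011 × 10⁻⁶
Ratio (larger/smaller) = 1.37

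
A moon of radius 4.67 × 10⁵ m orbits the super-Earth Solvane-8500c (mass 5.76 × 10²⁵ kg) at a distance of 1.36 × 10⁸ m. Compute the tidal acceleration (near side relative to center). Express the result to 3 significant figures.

Differencing GM/(d−r)² and GM/d² to first order in r/d gives 2GMr/d³.
Δg = 2GMr/d³
   = 2 × (6.674 × 10⁻¹¹) × (5.76 × 10²⁵) × (4.67 × 10⁵) / (1.36 × 10⁸)³
   = 1.43 × 10⁻³ m/s²

1.43 × 10⁻³ m/s²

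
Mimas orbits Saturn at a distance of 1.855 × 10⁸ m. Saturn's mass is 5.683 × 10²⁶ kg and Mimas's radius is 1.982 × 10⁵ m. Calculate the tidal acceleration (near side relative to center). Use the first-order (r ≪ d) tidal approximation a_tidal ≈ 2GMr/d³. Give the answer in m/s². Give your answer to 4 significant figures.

2.355 × 10⁻³ m/s²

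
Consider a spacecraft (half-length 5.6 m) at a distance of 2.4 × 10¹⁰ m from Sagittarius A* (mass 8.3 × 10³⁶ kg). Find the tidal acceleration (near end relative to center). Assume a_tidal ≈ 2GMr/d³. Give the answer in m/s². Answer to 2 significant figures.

The tidal stretch is the gradient of GM/d² times the body's extent r, hence the 1/d³ dependence.
Δa = 2GMr/d³
   = 2 × (6.674 × 10⁻¹¹) × (8.3 × 10³⁶) × (5.6) / (2.4 × 10¹⁰)³
   = 4.5 × 10⁻⁴ m/s²

4.5 × 10⁻⁴ m/s²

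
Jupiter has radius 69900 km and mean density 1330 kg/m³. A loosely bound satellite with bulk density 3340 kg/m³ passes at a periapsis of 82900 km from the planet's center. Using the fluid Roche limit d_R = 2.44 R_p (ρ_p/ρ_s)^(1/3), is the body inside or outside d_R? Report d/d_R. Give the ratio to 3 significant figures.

inside; d/d_R ≈ 0.661

d_R = 2.44 × (69900 km) × (1330/3340)^(1/3) = 1.255 × 10⁵ km
d/d_R = (82900) / (1.255 × 10⁵) = 0.661
Since d/d_R < 1, the body is inside the Roche limit.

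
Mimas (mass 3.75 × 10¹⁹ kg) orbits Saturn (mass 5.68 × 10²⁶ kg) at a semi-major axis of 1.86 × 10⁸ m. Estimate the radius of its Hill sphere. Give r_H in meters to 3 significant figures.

5.21 × 10⁵ m

r_H ≈ a (m/3M)^(1/3)
    = (1.86 × 10⁸) × (3.75 × 10¹⁹ / (3 × 5.68 × 10²⁶))^(1/3)
    = 5.21 × 10⁵ m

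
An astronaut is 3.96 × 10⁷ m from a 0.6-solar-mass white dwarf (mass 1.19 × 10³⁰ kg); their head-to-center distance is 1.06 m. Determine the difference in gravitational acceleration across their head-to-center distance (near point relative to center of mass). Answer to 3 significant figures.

a_tidal = 2GMr/d³
        = 2 × (6.674 × 10⁻¹¹) × (1.19 × 10³⁰) × (1.06) / (3.96 × 10⁷)³
        = 2.71 × 10⁻³ m/s²

2.71 × 10⁻³ m/s²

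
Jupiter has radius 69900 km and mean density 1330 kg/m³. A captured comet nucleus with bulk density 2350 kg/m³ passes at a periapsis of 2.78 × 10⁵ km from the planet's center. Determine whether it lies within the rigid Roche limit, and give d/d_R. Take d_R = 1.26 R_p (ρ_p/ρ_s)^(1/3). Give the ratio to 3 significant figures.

outside; d/d_R ≈ 3.82

d_R = 1.26 × (69900 km) × (1330/2350)^(1/3) = 72850 km
d/d_R = (2.78 × 10⁵) / (72850) = 3.82
Since d/d_R > 1, the body is outside the Roche limit.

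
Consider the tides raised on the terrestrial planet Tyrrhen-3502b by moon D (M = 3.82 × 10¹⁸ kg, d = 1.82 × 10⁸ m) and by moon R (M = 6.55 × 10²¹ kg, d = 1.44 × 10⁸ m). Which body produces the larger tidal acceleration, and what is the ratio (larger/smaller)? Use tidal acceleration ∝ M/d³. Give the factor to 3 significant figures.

The tide-raising term goes as M/d³ (the gradient of a 1/d² field).
Moon D: (3.82 × 10¹⁸) / (1.82 × 10⁸)³ = 6.336 × 10⁻⁷
Moon R: (6.55 × 10²¹) / (1.44 × 10⁸)³ = 2.194 × 10⁻³
Ratio (larger/smaller) = 3460

Moon R, by a factor of ≈ 3460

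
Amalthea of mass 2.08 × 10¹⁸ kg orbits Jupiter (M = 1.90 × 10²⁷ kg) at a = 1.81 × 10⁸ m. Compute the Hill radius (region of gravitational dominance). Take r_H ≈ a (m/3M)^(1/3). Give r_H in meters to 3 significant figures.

r_H ≈ a (m/3M)^(1/3)
    = (1.81 × 10⁸) × (2.08 × 10¹⁸ / (3 × 1.90 × 10²⁷))^(1/3)
    = 1.29 × 10⁵ m

1.29 × 10⁵ m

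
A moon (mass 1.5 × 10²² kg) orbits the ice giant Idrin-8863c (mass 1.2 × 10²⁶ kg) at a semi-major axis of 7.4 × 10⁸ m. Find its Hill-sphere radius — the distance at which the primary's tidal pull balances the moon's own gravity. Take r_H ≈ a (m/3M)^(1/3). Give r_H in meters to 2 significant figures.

2.6 × 10⁷ m

r_H ≈ a (m/3M)^(1/3)
    = (7.4 × 10⁸) × (1.5 × 10²² / (3 × 1.2 × 10²⁶))^(1/3)
    = 2.6 × 10⁷ m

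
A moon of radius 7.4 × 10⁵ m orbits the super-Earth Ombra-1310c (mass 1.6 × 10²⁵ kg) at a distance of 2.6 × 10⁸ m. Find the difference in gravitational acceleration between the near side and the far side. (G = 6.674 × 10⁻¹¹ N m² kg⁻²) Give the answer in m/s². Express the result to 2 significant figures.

Differencing GM/(d−r)² and GM/(d+r)² to first order in r/d gives 4GMr/d³.
Δa = 4GMr/d³
   = 4 × (6.674 × 10⁻¹¹) × (1.6 × 10²⁵) × (7.4 × 10⁵) / (2.6 × 10⁸)³
   = 1.8 × 10⁻⁴ m/s²

1.8 × 10⁻⁴ m/s²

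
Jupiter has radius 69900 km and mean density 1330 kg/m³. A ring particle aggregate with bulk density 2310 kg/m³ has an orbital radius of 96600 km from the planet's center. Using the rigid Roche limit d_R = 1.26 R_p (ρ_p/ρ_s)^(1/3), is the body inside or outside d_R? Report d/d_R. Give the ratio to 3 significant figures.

outside; d/d_R ≈ 1.32

d_R = 1.26 × (69900 km) × (1330/2310)^(1/3) = 73270 km
d/d_R = (96600) / (73270) = 1.32
Since d/d_R > 1, the body is outside the Roche limit.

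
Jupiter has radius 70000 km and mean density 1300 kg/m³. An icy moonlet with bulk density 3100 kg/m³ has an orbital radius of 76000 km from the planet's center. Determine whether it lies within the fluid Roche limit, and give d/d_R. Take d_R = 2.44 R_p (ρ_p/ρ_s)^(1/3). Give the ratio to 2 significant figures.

d_R = 2.44 × (70000 km) × (1300/3100)^(1/3) = 1.278 × 10⁵ km
d/d_R = (76000) / (1.278 × 10⁵) = 0.59
Since d/d_R < 1, the body is inside the Roche limit.

inside; d/d_R ≈ 0.59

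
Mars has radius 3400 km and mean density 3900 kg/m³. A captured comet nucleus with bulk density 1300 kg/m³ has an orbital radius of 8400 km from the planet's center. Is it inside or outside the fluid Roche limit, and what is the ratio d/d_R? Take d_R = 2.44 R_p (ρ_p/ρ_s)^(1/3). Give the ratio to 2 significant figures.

inside; d/d_R ≈ 0.70

d_R = 2.44 × (3400 km) × (3900/1300)^(1/3) = 11960 km
d/d_R = (8400) / (11960) = 0.70
Since d/d_R < 1, the body is inside the Roche limit.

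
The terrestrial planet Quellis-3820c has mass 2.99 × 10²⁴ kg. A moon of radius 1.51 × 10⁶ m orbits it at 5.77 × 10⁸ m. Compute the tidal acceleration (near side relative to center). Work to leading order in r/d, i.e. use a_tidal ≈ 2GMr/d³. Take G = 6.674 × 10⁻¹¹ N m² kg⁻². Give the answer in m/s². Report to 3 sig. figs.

3.14 × 10⁻⁶ m/s²

Δg = 2GMr/d³
   = 2 × (6.674 × 10⁻¹¹) × (2.99 × 10²⁴) × (1.51 × 10⁶) / (5.77 × 10⁸)³
   = 3.14 × 10⁻⁶ m/s²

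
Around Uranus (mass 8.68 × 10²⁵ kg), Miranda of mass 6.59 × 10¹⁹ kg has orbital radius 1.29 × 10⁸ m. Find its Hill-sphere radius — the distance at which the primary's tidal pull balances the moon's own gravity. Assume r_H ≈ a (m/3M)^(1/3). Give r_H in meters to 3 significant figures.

r_H ≈ a (m/3M)^(1/3)
    = (1.29 × 10⁸) × (6.59 × 10¹⁹ / (3 × 8.68 × 10²⁵))^(1/3)
    = 8.16 × 10⁵ m

8.16 × 10⁵ m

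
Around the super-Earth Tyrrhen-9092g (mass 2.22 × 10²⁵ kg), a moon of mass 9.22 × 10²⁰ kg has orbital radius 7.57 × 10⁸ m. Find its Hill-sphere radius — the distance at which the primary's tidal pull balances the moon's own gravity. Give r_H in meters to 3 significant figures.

r_H ≈ a (m/3M)^(1/3)
    = (7.57 × 10⁸) × (9.22 × 10²⁰ / (3 × 2.22 × 10²⁵))^(1/3)
    = 1.82 × 10⁷ m

1.82 × 10⁷ m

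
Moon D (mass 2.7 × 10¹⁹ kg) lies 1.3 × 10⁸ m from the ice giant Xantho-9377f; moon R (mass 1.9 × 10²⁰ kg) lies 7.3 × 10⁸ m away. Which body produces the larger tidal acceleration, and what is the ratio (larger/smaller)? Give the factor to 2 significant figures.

Compare M/d³ for the two perturbers:
Moon D: (2.7 × 10¹⁹) / (1.3 × 10⁸)³ = 1.229 × 10⁻⁵
Moon R: (1.9 × 10²⁰) / (7.3 × 10⁸)³ = 4.884 × 10⁻⁷
Ratio (larger/smaller) = 25

Moon D, by a factor of ≈ 25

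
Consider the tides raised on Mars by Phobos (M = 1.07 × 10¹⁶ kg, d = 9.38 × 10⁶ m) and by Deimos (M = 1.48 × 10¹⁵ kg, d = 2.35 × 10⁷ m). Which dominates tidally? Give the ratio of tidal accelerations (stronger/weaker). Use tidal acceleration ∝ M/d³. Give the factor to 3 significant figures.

Tidal acceleration ∝ M/d³, so compare M/d³ for each.
Phobos: (1.07 × 10¹⁶) / (9.38 × 10⁶)³ = 1.297 × 10⁻⁵
Deimos: (1.48 × 10¹⁵) / (2.35 × 10⁷)³ = 1.140 × 10⁻⁷
Ratio (larger/smaller) = 114

Phobos, by a factor of ≈ 114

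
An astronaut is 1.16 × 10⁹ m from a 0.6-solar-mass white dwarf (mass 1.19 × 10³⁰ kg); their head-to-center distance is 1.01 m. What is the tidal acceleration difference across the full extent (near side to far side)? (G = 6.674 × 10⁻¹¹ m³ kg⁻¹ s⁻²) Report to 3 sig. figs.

2.06 × 10⁻⁷ m/s²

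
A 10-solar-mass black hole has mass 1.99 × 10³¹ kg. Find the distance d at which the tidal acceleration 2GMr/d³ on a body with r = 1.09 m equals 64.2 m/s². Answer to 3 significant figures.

3.56 × 10⁶ m

2GMr/d³ = a_tidal  ⇒  d = (2GMr / a_tidal)^(1/3)
d = (2 × 6.674×10⁻¹¹ × (1.99 × 10³¹) × (1.09) / (64.2))^(1/3)
  = 3.56 × 10⁶ m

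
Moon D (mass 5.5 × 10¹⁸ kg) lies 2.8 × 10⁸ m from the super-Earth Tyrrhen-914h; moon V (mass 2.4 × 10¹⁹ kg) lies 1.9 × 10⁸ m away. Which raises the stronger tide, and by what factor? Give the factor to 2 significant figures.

The tide-raising term goes as M/d³ (the gradient of a 1/d² field).
Moon D: (5.5 × 10¹⁸) / (2.8 × 10⁸)³ = 2.505 × 10⁻⁷
Moon V: (2.4 × 10¹⁹) / (1.9 × 10⁸)³ = 3.499 × 10⁻⁶
Ratio (larger/smaller) = 14

Moon V, by a factor of ≈ 14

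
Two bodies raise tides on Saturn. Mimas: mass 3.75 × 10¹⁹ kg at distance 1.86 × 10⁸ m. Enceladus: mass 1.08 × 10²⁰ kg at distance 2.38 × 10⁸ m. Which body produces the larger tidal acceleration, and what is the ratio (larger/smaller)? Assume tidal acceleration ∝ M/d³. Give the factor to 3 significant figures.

Compare M/d³ for the two perturbers:
Mimas: (3.75 × 10¹⁹) / (1.86 × 10⁸)³ = 5.828 × 10⁻⁶
Enceladus: (1.08 × 10²⁰) / (2.38 × 10⁸)³ = 8.011 × 10⁻⁶
Ratio (larger/smaller) = 1.37

Enceladus, by a factor of ≈ 1.37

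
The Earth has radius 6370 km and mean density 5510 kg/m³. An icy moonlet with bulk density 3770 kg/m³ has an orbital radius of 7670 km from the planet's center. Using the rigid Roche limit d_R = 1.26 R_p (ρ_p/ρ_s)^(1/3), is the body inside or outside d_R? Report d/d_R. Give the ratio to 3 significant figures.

d_R = 1.26 × (6370 km) × (5510/3770)^(1/3) = 9108 km
d/d_R = (7670) / (9108) = 0.842
Since d/d_R < 1, the body is inside the Roche limit.

inside; d/d_R ≈ 0.842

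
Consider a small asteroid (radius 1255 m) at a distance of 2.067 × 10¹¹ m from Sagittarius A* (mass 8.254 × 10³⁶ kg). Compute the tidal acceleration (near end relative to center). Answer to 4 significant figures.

1.566 × 10⁻⁴ m/s²

The tidal stretch is the gradient of GM/d² times the body's extent r, hence the 1/d³ dependence.
a_tidal = 2GMr/d³
        = 2 × (6.674 × 10⁻¹¹) × (8.254 × 10³⁶) × (1255) / (2.067 × 10¹¹)³
        = 1.566 × 10⁻⁴ m/s²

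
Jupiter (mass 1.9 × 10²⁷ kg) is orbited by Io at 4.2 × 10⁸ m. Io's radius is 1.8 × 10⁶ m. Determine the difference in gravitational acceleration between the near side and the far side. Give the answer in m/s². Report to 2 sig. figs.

a_tidal = 4GMr/d³
        = 4 × (6.674 × 10⁻¹¹) × (1.9 × 10²⁷) × (1.8 × 10⁶) / (4.2 × 10⁸)³
        = 1.2 × 10⁻² m/s²

1.2 × 10⁻² m/s²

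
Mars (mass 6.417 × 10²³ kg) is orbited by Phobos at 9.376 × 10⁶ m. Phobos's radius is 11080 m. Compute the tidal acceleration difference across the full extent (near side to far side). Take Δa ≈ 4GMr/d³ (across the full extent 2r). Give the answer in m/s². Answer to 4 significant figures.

2.303 × 10⁻³ m/s²

Δa = 4GMr/d³
   = 4 × (6.674 × 10⁻¹¹) × (6.417 × 10²³) × (11080) / (9.376 × 10⁶)³
   = 2.303 × 10⁻³ m/s²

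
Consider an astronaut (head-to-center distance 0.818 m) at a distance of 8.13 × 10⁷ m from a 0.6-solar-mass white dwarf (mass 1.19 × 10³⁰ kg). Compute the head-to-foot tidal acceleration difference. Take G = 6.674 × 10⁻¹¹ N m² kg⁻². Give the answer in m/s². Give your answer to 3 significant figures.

4.84 × 10⁻⁴ m/s²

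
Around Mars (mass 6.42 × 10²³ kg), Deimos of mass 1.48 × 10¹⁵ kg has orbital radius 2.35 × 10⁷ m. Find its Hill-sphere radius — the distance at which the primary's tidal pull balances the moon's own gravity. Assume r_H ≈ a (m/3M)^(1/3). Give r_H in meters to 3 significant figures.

r_H ≈ a (m/3M)^(1/3)
    = (2.35 × 10⁷) × (1.48 × 10¹⁵ / (3 × 6.42 × 10²³))^(1/3)
    = 2.15 × 10⁴ m

2.15 × 10⁴ m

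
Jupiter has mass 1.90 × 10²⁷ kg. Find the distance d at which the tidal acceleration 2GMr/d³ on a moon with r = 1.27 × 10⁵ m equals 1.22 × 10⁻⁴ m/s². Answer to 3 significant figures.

2GMr/d³ = a_tidal  ⇒  d = (2GMr / a_tidal)^(1/3)
d = (2 × 6.674×10⁻¹¹ × (1.90 × 10²⁷) × (1.27 × 10⁵) / (1.22 × 10⁻⁴))^(1/3)
  = 6.42 × 10⁸ m

6.42 × 10⁸ m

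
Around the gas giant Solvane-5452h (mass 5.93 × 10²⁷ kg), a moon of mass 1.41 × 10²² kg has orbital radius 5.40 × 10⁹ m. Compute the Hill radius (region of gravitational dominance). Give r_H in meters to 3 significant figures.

5.00 × 10⁷ m

r_H ≈ a (m/3M)^(1/3)
    = (5.40 × 10⁹) × (1.41 × 10²² / (3 × 5.93 × 10²⁷))^(1/3)
    = 5.00 × 10⁷ m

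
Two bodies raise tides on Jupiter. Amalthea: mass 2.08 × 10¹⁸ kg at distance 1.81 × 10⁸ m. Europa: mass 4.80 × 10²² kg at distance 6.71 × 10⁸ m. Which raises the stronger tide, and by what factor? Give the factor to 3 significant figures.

The tide-raising term goes as M/d³ (the gradient of a 1/d² field).
Amalthea: (2.08 × 10¹⁸) / (1.81 × 10⁸)³ = 3.508 × 10⁻⁷
Europa: (4.80 × 10²²) / (6.71 × 10⁸)³ = 1.589 × 10⁻⁴
Ratio (larger/smaller) = 453

Europa, by a factor of ≈ 453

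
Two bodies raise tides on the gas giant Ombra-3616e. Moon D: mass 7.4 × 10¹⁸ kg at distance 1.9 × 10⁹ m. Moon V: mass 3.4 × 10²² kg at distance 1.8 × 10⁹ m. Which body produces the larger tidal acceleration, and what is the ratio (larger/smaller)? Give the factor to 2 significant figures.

Tidal stretch scales as M/d³; compute that for each body.
Moon D: (7.4 × 10¹⁸) / (1.9 × 10⁹)³ = 1.079 × 10⁻⁹
Moon V: (3.4 × 10²²) / (1.8 × 10⁹)³ = 5.830 × 10⁻⁶
Ratio (larger/smaller) = 5400

Moon V, by a factor of ≈ 5400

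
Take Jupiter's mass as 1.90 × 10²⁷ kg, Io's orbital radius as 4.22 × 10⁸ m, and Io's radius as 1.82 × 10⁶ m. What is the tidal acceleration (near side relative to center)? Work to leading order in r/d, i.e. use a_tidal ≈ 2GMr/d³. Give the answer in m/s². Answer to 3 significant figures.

6.14 × 10⁻³ m/s²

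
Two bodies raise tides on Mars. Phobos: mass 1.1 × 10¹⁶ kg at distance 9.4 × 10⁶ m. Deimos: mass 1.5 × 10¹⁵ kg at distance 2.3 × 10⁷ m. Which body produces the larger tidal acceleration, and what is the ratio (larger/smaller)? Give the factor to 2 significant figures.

Tidal acceleration ∝ M/d³, so compare M/d³ for each.
Phobos: (1.1 × 10¹⁶) / (9.4 × 10⁶)³ = 1.324 × 10⁻⁵
Deimos: (1.5 × 10¹⁵) / (2.3 × 10⁷)³ = 1.233 × 10⁻⁷
Ratio (larger/smaller) = 110

Phobos, by a factor of ≈ 110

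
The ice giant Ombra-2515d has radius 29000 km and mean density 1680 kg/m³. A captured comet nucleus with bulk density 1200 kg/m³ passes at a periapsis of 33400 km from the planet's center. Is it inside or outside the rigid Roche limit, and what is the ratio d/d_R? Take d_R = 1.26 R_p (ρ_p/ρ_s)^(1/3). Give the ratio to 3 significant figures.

inside; d/d_R ≈ 0.817

d_R = 1.26 × (29000 km) × (1680/1200)^(1/3) = 40880 km
d/d_R = (33400) / (40880) = 0.817
Since d/d_R < 1, the body is inside the Roche limit.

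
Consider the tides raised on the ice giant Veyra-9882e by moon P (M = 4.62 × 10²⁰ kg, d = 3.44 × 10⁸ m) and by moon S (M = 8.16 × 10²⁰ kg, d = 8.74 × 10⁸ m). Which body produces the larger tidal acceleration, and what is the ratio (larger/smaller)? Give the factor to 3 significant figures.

Moon P, by a factor of ≈ 9.29

The tide-raising term goes as M/d³ (the gradient of a 1/d² field).
Moon P: (4.62 × 10²⁰) / (3.44 × 10⁸)³ = 1.135 × 10⁻⁵
Moon S: (8.16 × 10²⁰) / (8.74 × 10⁸)³ = 1.222 × 10⁻⁶
Ratio (larger/smaller) = 9.29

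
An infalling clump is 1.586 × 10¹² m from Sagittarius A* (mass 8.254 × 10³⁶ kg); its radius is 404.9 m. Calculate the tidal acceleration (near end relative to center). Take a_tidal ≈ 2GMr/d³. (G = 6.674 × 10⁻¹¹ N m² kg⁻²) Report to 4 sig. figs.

1.118 × 10⁻⁷ m/s²

Δa = 2GMr/d³
   = 2 × (6.674 × 10⁻¹¹) × (8.254 × 10³⁶) × (404.9) / (1.586 × 10¹²)³
   = 1.118 × 10⁻⁷ m/s²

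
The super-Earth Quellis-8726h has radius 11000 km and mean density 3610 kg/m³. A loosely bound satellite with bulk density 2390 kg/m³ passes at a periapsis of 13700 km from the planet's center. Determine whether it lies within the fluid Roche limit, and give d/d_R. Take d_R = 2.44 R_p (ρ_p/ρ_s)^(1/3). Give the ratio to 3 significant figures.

inside; d/d_R ≈ 0.445

d_R = 2.44 × (11000 km) × (3610/2390)^(1/3) = 30800 km
d/d_R = (13700) / (30800) = 0.445
Since d/d_R < 1, the body is inside the Roche limit.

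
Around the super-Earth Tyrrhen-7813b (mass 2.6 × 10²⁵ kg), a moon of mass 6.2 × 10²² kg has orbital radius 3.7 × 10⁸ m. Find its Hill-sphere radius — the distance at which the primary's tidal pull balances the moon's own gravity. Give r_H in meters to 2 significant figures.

3.4 × 10⁷ m

r_H ≈ a (m/3M)^(1/3)
    = (3.7 × 10⁸) × (6.2 × 10²² / (3 × 2.6 × 10²⁵))^(1/3)
    = 3.4 × 10⁷ m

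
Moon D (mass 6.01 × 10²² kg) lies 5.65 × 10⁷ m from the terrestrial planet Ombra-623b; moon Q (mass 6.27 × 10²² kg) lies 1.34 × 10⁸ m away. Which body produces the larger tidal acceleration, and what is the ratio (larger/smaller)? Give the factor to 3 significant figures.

Moon D, by a factor of ≈ 12.8

Compare M/d³ for the two perturbers:
Moon D: (6.01 × 10²²) / (5.65 × 10⁷)³ = 3.332 × 10⁻¹
Moon Q: (6.27 × 10²²) / (1.34 × 10⁸)³ = 2.606 × 10⁻²
Ratio (larger/smaller) = 12.8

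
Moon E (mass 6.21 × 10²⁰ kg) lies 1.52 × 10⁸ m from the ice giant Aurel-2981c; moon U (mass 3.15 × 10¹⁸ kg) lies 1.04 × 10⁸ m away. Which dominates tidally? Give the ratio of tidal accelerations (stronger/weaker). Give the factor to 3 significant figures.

Moon E, by a factor of ≈ 63.1

Tidal acceleration ∝ M/d³, so compare M/d³ for each.
Moon E: (6.21 × 10²⁰) / (1.52 × 10⁸)³ = 1.768 × 10⁻⁴
Moon U: (3.15 × 10¹⁸) / (1.04 × 10⁸)³ = 2.800 × 10⁻⁶
Ratio (larger/smaller) = 63.1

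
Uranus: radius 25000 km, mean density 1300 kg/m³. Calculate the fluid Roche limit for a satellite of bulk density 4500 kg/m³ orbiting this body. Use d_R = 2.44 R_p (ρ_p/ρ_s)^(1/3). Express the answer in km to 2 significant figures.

d_R = 2.44 × 25000 km × (1300/4500)^(1/3)
    = 40000 km

40000 km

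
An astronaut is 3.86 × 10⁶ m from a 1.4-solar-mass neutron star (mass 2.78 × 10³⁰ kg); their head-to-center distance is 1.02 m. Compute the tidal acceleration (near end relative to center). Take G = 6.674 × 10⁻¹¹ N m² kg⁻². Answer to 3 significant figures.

Δg = 2GMr/d³
   = 2 × (6.674 × 10⁻¹¹) × (2.78 × 10³⁰) × (1.02) / (3.86 × 10⁶)³
   = 6.58 m/s²

6.58 m/s²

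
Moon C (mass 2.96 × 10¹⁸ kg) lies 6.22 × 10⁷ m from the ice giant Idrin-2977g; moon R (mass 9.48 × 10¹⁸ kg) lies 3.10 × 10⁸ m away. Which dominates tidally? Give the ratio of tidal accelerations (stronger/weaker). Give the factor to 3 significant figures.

Moon C, by a factor of ≈ 38.7

Tidal stretch scales as M/d³; compute that for each body.
Moon C: (2.96 × 10¹⁸) / (6.22 × 10⁷)³ = 1.230 × 10⁻⁵
Moon R: (9.48 × 10¹⁸) / (3.10 × 10⁸)³ = 3.182 × 10⁻⁷
Ratio (larger/smaller) = 38.7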